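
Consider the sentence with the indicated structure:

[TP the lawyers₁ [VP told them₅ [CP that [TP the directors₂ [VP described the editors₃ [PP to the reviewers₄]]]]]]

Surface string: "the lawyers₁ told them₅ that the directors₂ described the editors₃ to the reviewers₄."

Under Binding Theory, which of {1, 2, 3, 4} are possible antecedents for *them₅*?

*them* is a pronoun, so Principle B applies: it must be free in its binding domain.
Binding domain of *them₅*: the matrix TP, whose subject is the lawyers₁.
*the lawyers₁* c-commands the pronoun within its binding domain → coindexation would violate Principle B.
*the directors₂*: the pronoun c-commands this R-expression → coindexation would violate Principle C on *the directors₂*.
*the editors₃*: the pronoun c-commands this R-expression → coindexation would violate Principle C on *the editors₃*.
*the reviewers₄*: the pronoun c-commands this R-expression → coindexation would violate Principle C on *the reviewers₄*.

none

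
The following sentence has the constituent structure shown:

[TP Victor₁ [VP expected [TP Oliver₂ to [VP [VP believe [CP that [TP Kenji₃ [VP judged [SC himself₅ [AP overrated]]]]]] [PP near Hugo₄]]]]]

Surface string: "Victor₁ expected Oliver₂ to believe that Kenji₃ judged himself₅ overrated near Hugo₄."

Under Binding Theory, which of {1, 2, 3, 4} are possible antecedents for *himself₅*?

{3}

*himself* is an anaphor, so Principle A applies: it must be bound in its binding domain.
Binding domain of *himself₅*: the embedded TP, whose subject is Kenji₃.
*Victor₁* c-commands the anaphor but is outside its binding domain → cannot satisfy Principle A.
*Oliver₂* c-commands the anaphor but is outside its binding domain → cannot satisfy Principle A.
*Kenji₃* c-commands the anaphor within its binding domain → licit binder.
*Hugo₄* does not c-command the anaphor → cannot bind it.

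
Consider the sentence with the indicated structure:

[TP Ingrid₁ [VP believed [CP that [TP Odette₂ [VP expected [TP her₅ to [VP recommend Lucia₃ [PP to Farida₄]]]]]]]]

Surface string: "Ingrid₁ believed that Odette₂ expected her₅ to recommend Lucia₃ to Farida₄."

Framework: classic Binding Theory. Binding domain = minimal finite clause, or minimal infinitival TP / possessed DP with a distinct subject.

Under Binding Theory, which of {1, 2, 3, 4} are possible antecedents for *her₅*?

{1}

*her* is a pronoun, so Principle B applies: it must be free in its binding domain.
Binding domain of *her₅*: the embedded TP, whose subject is Odette₂.
*Ingrid₁* c-commands the pronoun but from outside its binding domain, and is not c-commanded by it → coindexation permitted.
*Odette₂* c-commands the pronoun within its binding domain → coindexation would violate Principle B.
*Lucia₃*: the pronoun c-commands this R-expression → coindexation would violate Principle C on *Lucia₃*.
*Farida₄*: the pronoun c-commands this R-expression → coindexation would violate Principle C on *Farida₄*.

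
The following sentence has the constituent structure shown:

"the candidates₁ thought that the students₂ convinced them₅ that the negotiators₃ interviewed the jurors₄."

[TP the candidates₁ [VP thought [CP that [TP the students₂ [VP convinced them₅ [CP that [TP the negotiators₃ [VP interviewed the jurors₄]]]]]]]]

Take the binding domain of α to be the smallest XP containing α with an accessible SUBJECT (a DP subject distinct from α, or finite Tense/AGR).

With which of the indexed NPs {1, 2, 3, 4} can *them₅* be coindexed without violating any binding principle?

*them* is a pronoun, so Principle B applies: it must be free in its binding domain.
Binding domain of *them₅*: the embedded TP, whose subject is the students₂.
*the candidates₁* c-commands the pronoun but from outside its binding domain, and is not c-commanded by it → coindexation permitted.
*the students₂* c-commands the pronoun within its binding domain → coindexation would violate Principle B.
*the negotiators₃*: the pronoun c-commands this R-expression → coindexation would violate Principle C on *the negotiators₃*.
*the jurors₄*: the pronoun c-commands this R-expression → coindexation would violate Principle C on *the jurors₄*.

{1}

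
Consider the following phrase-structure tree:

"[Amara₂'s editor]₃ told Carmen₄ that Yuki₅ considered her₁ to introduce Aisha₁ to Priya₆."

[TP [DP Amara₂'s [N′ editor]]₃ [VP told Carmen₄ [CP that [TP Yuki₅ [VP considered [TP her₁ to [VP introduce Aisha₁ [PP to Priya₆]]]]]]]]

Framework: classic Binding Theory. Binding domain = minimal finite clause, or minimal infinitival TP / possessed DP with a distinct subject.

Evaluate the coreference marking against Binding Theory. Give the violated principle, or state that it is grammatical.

Principle C

The two coindexed NPs are *her₁* and *Aisha₁*.
*Aisha₁* is an R-expression. Principle C requires it to be free everywhere.
*her₁* c-commands it and carries the same index.
The R-expression is bound → Principle C violation.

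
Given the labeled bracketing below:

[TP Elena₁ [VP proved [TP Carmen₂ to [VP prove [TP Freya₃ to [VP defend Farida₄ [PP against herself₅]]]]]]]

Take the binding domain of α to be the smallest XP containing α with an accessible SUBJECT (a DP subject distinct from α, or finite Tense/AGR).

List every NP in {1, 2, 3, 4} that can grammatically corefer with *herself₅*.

*herself* is an anaphor, so Principle A applies: it must be bound in its binding domain.
Binding domain of *herself₅*: the embedded TP, whose subject is Freya₃.
*Elena₁* c-commands the anaphor but is outside its binding domain → cannot satisfy Principle A.
*Carmen₂* c-commands the anaphor but is outside its binding domain → cannot satisfy Principle A.
*Freya₃* c-commands the anaphor within its binding domain → licit binder.
*Farida₄* c-commands the anaphor within its binding domain → licit binder.

{3, 4}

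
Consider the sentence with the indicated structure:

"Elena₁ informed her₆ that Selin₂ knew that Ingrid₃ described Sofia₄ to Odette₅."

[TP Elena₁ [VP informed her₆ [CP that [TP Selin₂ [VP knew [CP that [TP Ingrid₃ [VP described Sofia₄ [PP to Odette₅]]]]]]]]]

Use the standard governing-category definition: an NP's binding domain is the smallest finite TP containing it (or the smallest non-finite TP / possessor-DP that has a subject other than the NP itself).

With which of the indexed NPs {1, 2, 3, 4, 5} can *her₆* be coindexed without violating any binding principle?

*her* is a pronoun, so Principle B applies: it must be free in its binding domain.
Binding domain of *her₆*: the matrix TP, whose subject is Elena₁.
*Elena₁* c-commands the pronoun within its binding domain → coindexation would violate Principle B.
*Selin₂*: the pronoun c-commands this R-expression → coindexation would violate Principle C on *Selin₂*.
*Ingrid₃*: the pronoun c-commands this R-expression → coindexation would violate Principle C on *Ingrid₃*.
*Sofia₄*: the pronoun c-commands this R-expression → coindexation would violate Principle C on *Sofia₄*.
*Odette₅*: the pronoun c-commands this R-expression → coindexation would violate Principle C on *Odette₅*.

none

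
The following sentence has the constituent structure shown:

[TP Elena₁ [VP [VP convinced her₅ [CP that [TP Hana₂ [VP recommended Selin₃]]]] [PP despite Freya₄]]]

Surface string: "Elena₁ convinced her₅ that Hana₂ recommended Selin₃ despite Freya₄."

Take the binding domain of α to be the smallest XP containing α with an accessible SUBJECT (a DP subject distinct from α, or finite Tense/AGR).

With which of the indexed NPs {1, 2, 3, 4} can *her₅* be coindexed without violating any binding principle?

{4}

*her* is a pronoun, so Principle B applies: it must be free in its binding domain.
Binding domain of *her₅*: the matrix TP, whose subject is Elena₁.
*Elena₁* c-commands the pronoun within its binding domain → coindexation would violate Principle B.
*Hana₂*: the pronoun c-commands this R-expression → coindexation would violate Principle C on *Hana₂*.
*Selin₃*: the pronoun c-commands this R-expression → coindexation would violate Principle C on *Selin₃*.
*Freya₄* and the pronoun do not c-command one another → neither Principle B nor Principle C is at stake; coindexation permitted.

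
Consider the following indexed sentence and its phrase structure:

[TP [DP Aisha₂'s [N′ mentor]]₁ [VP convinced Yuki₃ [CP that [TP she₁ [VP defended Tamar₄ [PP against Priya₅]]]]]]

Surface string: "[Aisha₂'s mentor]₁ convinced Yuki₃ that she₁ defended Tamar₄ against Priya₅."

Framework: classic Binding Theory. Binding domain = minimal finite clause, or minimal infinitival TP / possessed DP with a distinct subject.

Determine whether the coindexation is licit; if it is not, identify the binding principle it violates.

grammatical

The two coindexed NPs are *[Aisha₂'s mentor]₁* and *she₁*.
*she₁* is a pronoun; nothing c-commands it within its binding domain (the embedded TP.), so Principle B holds trivially.
*[Aisha₂'s mentor]₁* is an R-expression; *she₁* does not c-command it, and no other NP shares its index, so Principle C is satisfied.
All principles are respected.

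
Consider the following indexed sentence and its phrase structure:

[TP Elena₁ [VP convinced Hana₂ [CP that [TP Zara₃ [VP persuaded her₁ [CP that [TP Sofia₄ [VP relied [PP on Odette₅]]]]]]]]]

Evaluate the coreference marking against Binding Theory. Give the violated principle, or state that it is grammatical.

grammatical

The two coindexed NPs are *Elena₁* and *her₁*.
*her₁* is a pronoun; its binding domain is the embedded TP, whose subject is Zara₃. Within that domain it is c-commanded only by *Zara₃*, which carries a different index — the pronoun is free locally, so Principle B holds.
*Elena₁* is an R-expression; *her₁* does not c-command it, and no other NP shares its index, so Principle C is satisfied.
All principles are respected.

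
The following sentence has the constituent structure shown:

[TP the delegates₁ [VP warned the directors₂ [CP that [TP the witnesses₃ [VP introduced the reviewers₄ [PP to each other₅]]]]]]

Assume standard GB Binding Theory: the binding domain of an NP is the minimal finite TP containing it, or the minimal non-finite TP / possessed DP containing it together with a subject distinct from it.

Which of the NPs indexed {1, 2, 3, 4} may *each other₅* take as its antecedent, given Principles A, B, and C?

*each other* is an anaphor, so Principle A applies: it must be bound in its binding domain.
Binding domain of *each other₅*: the embedded TP, whose subject is the witnesses₃.
*the delegates₁* c-commands the anaphor but is outside its binding domain → cannot satisfy Principle A.
*the directors₂* c-commands the anaphor but is outside its binding domain → cannot satisfy Principle A.
*the witnesses₃* c-commands the anaphor within its binding domain → licit binder.
*the reviewers₄* c-commands the anaphor within its binding domain → licit binder.

{3, 4}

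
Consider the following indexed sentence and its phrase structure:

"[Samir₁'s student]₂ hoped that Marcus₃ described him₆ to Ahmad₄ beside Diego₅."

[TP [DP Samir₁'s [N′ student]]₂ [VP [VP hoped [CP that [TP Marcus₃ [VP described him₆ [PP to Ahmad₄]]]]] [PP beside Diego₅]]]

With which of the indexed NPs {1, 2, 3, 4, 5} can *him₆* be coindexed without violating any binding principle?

*him* is a pronoun, so Principle B applies: it must be free in its binding domain.
Binding domain of *him₆*: the embedded TP, whose subject is Marcus₃.
*Samir₁* and the pronoun do not c-command one another → neither Principle B nor Principle C is at stake; coindexation permitted.
*[Samir₁'s student]₂* c-commands the pronoun but from outside its binding domain, and is not c-commanded by it → coindexation permitted.
*Marcus₃* c-commands the pronoun within its binding domain → coindexation would violate Principle B.
*Ahmad₄*: the pronoun c-commands this R-expression → coindexation would violate Principle C on *Ahmad₄*.
*Diego₅* and the pronoun do not c-command one another → neither Principle B nor Principle C is at stake; coindexation permitted.

{1, 2, 5}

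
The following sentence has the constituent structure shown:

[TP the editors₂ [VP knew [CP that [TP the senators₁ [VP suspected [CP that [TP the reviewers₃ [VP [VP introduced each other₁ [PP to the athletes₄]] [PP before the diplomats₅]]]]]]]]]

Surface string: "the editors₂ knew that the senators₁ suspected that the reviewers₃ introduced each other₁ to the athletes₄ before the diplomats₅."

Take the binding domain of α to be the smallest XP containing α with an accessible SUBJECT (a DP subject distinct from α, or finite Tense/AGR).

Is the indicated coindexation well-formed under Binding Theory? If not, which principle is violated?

The two coindexed NPs are *the senators₁* and *each other₁*.
*each other₁* is an anaphor. Principle A requires it to be bound within its binding domain — the embedded TP, whose subject is the reviewers₃.
Within that domain it is c-commanded by *the reviewers₃*, which does not share its index.
*the senators₁* does c-command the anaphor, but from outside its binding domain.
The anaphor is unbound in its domain → Principle A violation.

Principle A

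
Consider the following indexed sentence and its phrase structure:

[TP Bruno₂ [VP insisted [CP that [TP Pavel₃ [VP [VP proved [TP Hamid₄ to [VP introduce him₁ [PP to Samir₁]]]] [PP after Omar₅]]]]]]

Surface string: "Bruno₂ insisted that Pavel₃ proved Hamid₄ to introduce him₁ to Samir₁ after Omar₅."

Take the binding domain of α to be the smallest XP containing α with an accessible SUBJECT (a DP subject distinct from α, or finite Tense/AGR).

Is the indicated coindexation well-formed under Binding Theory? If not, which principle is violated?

Principle C

The two coindexed NPs are *him₁* and *Samir₁*.
*Samir₁* is an R-expression. Principle C requires it to be free everywhere.
*him₁* c-commands it and carries the same index.
The R-expression is bound → Principle C violation.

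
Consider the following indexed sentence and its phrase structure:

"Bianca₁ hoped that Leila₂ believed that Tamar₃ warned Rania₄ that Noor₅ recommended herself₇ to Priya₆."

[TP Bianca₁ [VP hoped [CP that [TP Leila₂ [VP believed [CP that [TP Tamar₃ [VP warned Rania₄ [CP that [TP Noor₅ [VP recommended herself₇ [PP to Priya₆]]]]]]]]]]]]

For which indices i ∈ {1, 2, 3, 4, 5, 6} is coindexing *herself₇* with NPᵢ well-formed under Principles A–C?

*herself* is an anaphor, so Principle A applies: it must be bound in its binding domain.
Binding domain of *herself₇*: the embedded TP, whose subject is Noor₅.
*Bianca₁* c-commands the anaphor but is outside its binding domain → cannot satisfy Principle A.
*Leila₂* c-commands the anaphor but is outside its binding domain → cannot satisfy Principle A.
*Tamar₃* c-commands the anaphor but is outside its binding domain → cannot satisfy Principle A.
*Rania₄* c-commands the anaphor but is outside its binding domain → cannot satisfy Principle A.
*Noor₅* c-commands the anaphor within its binding domain → licit binder.
*Priya₆* does not c-command the anaphor → cannot bind it.

{5}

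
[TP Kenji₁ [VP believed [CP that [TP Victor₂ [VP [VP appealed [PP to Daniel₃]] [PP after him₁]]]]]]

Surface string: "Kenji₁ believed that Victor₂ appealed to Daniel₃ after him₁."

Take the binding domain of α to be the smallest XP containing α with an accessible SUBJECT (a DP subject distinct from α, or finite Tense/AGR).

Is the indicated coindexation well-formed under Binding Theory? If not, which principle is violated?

grammatical

The two coindexed NPs are *Kenji₁* and *him₁*.
*him₁* is a pronoun; its binding domain is the embedded TP, whose subject is Victor₂. Within that domain it is c-commanded only by *Victor₂*, which carries a different index — the pronoun is free locally, so Principle B holds.
*Kenji₁* is an R-expression; *him₁* does not c-command it, and no other NP shares its index, so Principle C is satisfied.
All principles are respected.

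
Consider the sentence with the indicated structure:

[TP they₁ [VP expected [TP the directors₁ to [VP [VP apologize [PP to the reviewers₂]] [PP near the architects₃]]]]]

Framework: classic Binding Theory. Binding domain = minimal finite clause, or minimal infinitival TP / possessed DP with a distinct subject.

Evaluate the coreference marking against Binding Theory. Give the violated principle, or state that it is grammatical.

The two coindexed NPs are *they₁* and *the directors₁*.
*the directors₁* is an R-expression. Principle C requires it to be free everywhere.
*they₁* c-commands it and carries the same index.
The R-expression is bound → Principle C violation.

Principle C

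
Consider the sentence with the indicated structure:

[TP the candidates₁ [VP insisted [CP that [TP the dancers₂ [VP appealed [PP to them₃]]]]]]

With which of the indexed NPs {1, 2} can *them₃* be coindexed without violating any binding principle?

{1}

*them* is a pronoun, so Principle B applies: it must be free in its binding domain.
Binding domain of *them₃*: the embedded TP, whose subject is the dancers₂.
*the candidates₁* c-commands the pronoun but from outside its binding domain, and is not c-commanded by it → coindexation permitted.
*the dancers₂* c-commands the pronoun within its binding domain → coindexation would violate Principle B.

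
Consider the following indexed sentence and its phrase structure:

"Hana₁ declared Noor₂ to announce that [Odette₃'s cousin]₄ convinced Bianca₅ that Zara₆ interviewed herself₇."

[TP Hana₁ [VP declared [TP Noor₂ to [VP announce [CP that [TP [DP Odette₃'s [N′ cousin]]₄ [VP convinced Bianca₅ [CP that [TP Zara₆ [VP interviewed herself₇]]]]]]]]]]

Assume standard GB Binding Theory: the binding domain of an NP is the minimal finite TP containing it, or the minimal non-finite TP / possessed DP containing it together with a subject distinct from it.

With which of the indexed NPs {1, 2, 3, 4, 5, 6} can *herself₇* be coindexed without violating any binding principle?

{6}

*herself* is an anaphor, so Principle A applies: it must be bound in its binding domain.
Binding domain of *herself₇*: the embedded TP, whose subject is Zara₆.
*Hana₁* c-commands the anaphor but is outside its binding domain → cannot satisfy Principle A.
*Noor₂* c-commands the anaphor but is outside its binding domain → cannot satisfy Principle A.
*Odette₃* does not c-command the anaphor → cannot bind it.
*[Odette₃'s cousin]₄* c-commands the anaphor but is outside its binding domain → cannot satisfy Principle A.
*Bianca₅* c-commands the anaphor but is outside its binding domain → cannot satisfy Principle A.
*Zara₆* c-commands the anaphor within its binding domain → licit binder.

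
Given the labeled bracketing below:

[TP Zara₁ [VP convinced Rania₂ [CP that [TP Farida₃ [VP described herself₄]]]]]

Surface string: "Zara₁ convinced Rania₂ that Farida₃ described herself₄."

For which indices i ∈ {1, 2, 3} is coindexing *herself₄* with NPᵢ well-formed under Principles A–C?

*herself* is an anaphor, so Principle A applies: it must be bound in its binding domain.
Binding domain of *herself₄*: the embedded TP, whose subject is Farida₃.
*Zara₁* c-commands the anaphor but is outside its binding domain → cannot satisfy Principle A.
*Rania₂* c-commands the anaphor but is outside its binding domain → cannot satisfy Principle A.
*Farida₃* c-commands the anaphor within its binding domain → licit binder.

{3}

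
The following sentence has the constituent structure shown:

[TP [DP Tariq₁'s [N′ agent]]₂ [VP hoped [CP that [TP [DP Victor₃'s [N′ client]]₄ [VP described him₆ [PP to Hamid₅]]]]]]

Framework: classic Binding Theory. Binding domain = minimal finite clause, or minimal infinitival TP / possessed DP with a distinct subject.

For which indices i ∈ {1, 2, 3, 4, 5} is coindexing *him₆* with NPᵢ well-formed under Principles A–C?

*him* is a pronoun, so Principle B applies: it must be free in its binding domain.
Binding domain of *him₆*: the embedded TP, whose subject is [Victor₃'s client]₄.
*Tariq₁* and the pronoun do not c-command one another → neither Principle B nor Principle C is at stake; coindexation permitted.
*[Tariq₁'s agent]₂* c-commands the pronoun but from outside its binding domain, and is not c-commanded by it → coindexation permitted.
*Victor₃* and the pronoun do not c-command one another → neither Principle B nor Principle C is at stake; coindexation permitted.
*[Victor₃'s client]₄* c-commands the pronoun within its binding domain → coindexation would violate Principle B.
*Hamid₅*: the pronoun c-commands this R-expression → coindexation would violate Principle C on *Hamid₅*.

{1, 2, 3}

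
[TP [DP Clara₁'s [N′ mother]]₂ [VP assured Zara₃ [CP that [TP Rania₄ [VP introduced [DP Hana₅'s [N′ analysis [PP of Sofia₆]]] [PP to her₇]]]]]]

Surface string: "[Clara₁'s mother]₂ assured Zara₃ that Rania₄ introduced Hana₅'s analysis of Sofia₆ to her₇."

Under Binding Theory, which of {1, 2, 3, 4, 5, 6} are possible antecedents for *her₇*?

{1, 2, 3, 5, 6}

*her* is a pronoun, so Principle B applies: it must be free in its binding domain.
Binding domain of *her₇*: the embedded TP, whose subject is Rania₄.
*Clara₁* and the pronoun do not c-command one another → neither Principle B nor Principle C is at stake; coindexation permitted.
*[Clara₁'s mother]₂* c-commands the pronoun but from outside its binding domain, and is not c-commanded by it → coindexation permitted.
*Zara₃* c-commands the pronoun but from outside its binding domain, and is not c-commanded by it → coindexation permitted.
*Rania₄* c-commands the pronoun within its binding domain → coindexation would violate Principle B.
*Hana₅* and the pronoun do not c-command one another → neither Principle B nor Principle C is at stake; coindexation permitted.
*Sofia₆* and the pronoun do not c-command one another → neither Principle B nor Principle C is at stake; coindexation permitted.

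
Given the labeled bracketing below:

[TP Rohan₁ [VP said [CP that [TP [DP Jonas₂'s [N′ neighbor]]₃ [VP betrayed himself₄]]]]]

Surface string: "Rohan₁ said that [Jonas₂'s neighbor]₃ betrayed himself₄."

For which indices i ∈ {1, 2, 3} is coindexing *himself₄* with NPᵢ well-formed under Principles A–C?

*himself* is an anaphor, so Principle A applies: it must be bound in its binding domain.
Binding domain of *himself₄*: the embedded TP, whose subject is [Jonas₂'s neighbor]₃.
*Rohan₁* c-commands the anaphor but is outside its binding domain → cannot satisfy Principle A.
*Jonas₂* does not c-command the anaphor → cannot bind it.
*[Jonas₂'s neighbor]₃* c-commands the anaphor within its binding domain → licit binder.

{3}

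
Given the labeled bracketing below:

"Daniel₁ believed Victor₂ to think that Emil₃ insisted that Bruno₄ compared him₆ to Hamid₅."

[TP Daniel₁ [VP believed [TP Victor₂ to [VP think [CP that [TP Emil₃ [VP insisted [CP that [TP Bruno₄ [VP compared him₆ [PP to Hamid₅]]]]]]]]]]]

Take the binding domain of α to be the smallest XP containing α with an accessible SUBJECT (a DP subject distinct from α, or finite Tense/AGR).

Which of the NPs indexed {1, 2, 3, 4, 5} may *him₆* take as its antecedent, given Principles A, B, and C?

*him* is a pronoun, so Principle B applies: it must be free in its binding domain.
Binding domain of *him₆*: the embedded TP, whose subject is Bruno₄.
*Daniel₁* c-commands the pronoun but from outside its binding domain, and is not c-commanded by it → coindexation permitted.
*Victor₂* c-commands the pronoun but from outside its binding domain, and is not c-commanded by it → coindexation permitted.
*Emil₃* c-commands the pronoun but from outside its binding domain, and is not c-commanded by it → coindexation permitted.
*Bruno₄* c-commands the pronoun within its binding domain → coindexation would violate Principle B.
*Hamid₅*: the pronoun c-commands this R-expression → coindexation would violate Principle C on *Hamid₅*.

{1, 2, 3}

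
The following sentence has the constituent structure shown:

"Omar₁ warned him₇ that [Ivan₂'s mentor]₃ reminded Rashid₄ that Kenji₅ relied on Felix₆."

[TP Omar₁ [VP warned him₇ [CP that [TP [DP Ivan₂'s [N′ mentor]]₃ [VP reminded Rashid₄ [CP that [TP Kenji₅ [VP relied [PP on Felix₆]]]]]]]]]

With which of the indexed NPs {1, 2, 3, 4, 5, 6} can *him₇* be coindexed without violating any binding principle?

*him* is a pronoun, so Principle B applies: it must be free in its binding domain.
Binding domain of *him₇*: the matrix TP, whose subject is Omar₁.
*Omar₁* c-commands the pronoun within its binding domain → coindexation would violate Principle B.
*Ivan₂*: the pronoun c-commands this R-expression → coindexation would violate Principle C on *Ivan₂*.
*[Ivan₂'s mentor]₃*: the pronoun c-commands this R-expression → coindexation would violate Principle C on *[Ivan₂'s mentor]₃*.
*Rashid₄*: the pronoun c-commands this R-expression → coindexation would violate Principle C on *Rashid₄*.
*Kenji₅*: the pronoun c-commands this R-expression → coindexation would violate Principle C on *Kenji₅*.
*Felix₆*: the pronoun c-commands this R-expression → coindexation would violate Principle C on *Felix₆*.

none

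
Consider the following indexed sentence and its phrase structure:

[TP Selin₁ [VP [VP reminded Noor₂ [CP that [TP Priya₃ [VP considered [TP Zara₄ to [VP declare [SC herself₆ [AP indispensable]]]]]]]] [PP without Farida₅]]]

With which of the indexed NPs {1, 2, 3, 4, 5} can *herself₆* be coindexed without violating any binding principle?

{4}

*herself* is an anaphor, so Principle A applies: it must be bound in its binding domain.
Binding domain of *herself₆*: the embedded TP, whose subject is Zara₄.
*Selin₁* c-commands the anaphor but is outside its binding domain → cannot satisfy Principle A.
*Noor₂* c-commands the anaphor but is outside its binding domain → cannot satisfy Principle A.
*Priya₃* c-commands the anaphor but is outside its binding domain → cannot satisfy Principle A.
*Zara₄* c-commands the anaphor within its binding domain → licit binder.
*Farida₅* does not c-command the anaphor → cannot bind it.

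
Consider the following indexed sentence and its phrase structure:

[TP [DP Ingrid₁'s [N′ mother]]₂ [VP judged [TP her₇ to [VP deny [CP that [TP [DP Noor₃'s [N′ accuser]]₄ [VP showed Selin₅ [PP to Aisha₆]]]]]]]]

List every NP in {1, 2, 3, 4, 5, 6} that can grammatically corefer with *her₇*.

*her* is a pronoun, so Principle B applies: it must be free in its binding domain.
Binding domain of *her₇*: the matrix TP, whose subject is [Ingrid₁'s mother]₂.
*Ingrid₁* and the pronoun do not c-command one another → neither Principle B nor Principle C is at stake; coindexation permitted.
*[Ingrid₁'s mother]₂* c-commands the pronoun within its binding domain → coindexation would violate Principle B.
*Noor₃*: the pronoun c-commands this R-expression → coindexation would violate Principle C on *Noor₃*.
*[Noor₃'s accuser]₄*: the pronoun c-commands this R-expression → coindexation would violate Principle C on *[Noor₃'s accuser]₄*.
*Selin₅*: the pronoun c-commands this R-expression → coindexation would violate Principle C on *Selin₅*.
*Aisha₆*: the pronoun c-commands this R-expression → coindexation would violate Principle C on *Aisha₆*.

{1}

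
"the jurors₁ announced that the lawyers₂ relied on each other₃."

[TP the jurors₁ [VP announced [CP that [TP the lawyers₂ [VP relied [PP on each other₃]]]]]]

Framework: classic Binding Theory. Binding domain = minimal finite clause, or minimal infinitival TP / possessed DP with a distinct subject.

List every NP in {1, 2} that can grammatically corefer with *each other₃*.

{2}

*each other* is an anaphor, so Principle A applies: it must be bound in its binding domain.
Binding domain of *each other₃*: the embedded TP, whose subject is the lawyers₂.
*the jurors₁* c-commands the anaphor but is outside its binding domain → cannot satisfy Principle A.
*the lawyers₂* c-commands the anaphor within its binding domain → licit binder.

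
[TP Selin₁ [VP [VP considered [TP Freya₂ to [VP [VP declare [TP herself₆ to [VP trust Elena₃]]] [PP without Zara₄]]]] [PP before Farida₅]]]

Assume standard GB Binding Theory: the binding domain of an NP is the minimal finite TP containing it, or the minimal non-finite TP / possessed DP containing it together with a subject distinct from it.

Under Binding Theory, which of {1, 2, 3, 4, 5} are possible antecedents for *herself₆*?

{2}

*herself* is an anaphor, so Principle A applies: it must be bound in its binding domain.
Binding domain of *herself₆*: the embedded TP, whose subject is Freya₂.
*Selin₁* c-commands the anaphor but is outside its binding domain → cannot satisfy Principle A.
*Freya₂* c-commands the anaphor within its binding domain → licit binder.
*Elena₃* does not c-command the anaphor → cannot bind it.
*Zara₄* does not c-command the anaphor → cannot bind it.
*Farida₅* does not c-command the anaphor → cannot bind it.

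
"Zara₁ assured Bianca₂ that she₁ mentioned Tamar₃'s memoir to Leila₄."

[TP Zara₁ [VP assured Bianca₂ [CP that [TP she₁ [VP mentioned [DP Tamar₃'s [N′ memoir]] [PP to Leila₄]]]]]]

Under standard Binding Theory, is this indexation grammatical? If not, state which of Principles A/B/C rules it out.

grammatical

The two coindexed NPs are *Zara₁* and *she₁*.
*she₁* is a pronoun; nothing c-commands it within its binding domain (the embedded TP.), so Principle B holds trivially.
*Zara₁* is an R-expression; *she₁* does not c-command it, and no other NP shares its index, so Principle C is satisfied.
All principles are respected.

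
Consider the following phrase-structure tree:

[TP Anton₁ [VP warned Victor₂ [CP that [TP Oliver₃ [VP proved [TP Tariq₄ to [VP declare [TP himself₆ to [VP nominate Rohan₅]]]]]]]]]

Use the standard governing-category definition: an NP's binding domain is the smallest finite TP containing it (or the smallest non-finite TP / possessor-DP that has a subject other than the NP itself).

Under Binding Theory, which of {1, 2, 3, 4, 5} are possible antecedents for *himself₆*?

{4}

*himself* is an anaphor, so Principle A applies: it must be bound in its binding domain.
Binding domain of *himself₆*: the embedded TP, whose subject is Tariq₄.
*Anton₁* c-commands the anaphor but is outside its binding domain → cannot satisfy Principle A.
*Victor₂* c-commands the anaphor but is outside its binding domain → cannot satisfy Principle A.
*Oliver₃* c-commands the anaphor but is outside its binding domain → cannot satisfy Principle A.
*Tariq₄* c-commands the anaphor within its binding domain → licit binder.
*Rohan₅* does not c-command the anaphor → cannot bind it.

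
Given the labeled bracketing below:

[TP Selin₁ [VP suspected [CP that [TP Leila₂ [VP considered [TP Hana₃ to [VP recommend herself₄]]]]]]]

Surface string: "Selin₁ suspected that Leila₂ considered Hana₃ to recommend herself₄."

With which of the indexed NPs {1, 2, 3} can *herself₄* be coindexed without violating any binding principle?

*herself* is an anaphor, so Principle A applies: it must be bound in its binding domain.
Binding domain of *herself₄*: the embedded TP, whose subject is Hana₃.
*Selin₁* c-commands the anaphor but is outside its binding domain → cannot satisfy Principle A.
*Leila₂* c-commands the anaphor but is outside its binding domain → cannot satisfy Principle A.
*Hana₃* c-commands the anaphor within its binding domain → licit binder.

{3}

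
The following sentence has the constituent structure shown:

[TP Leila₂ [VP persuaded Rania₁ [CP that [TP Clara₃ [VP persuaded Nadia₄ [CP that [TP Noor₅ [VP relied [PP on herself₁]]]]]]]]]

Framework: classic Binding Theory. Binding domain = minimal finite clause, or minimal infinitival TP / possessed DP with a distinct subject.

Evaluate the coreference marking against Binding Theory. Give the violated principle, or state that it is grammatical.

Principle A

The two coindexed NPs are *Rania₁* and *herself₁*.
*herself₁* is an anaphor. Principle A requires it to be bound within its binding domain — the embedded TP, whose subject is Noor₅.
Within that domain it is c-commanded by *Noor₅*, which does not share its index.
*Rania₁* does c-command the anaphor, but from outside its binding domain.
The anaphor is unbound in its domain → Principle A violation.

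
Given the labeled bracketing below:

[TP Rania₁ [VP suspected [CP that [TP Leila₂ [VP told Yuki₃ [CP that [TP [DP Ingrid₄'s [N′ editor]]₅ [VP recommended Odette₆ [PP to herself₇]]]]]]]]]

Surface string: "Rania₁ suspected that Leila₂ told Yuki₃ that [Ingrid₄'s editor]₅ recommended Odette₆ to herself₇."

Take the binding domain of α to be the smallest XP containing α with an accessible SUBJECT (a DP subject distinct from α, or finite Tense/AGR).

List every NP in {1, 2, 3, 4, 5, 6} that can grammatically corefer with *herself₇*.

{5, 6}

*herself* is an anaphor, so Principle A applies: it must be bound in its binding domain.
Binding domain of *herself₇*: the embedded TP, whose subject is [Ingrid₄'s editor]₅.
*Rania₁* c-commands the anaphor but is outside its binding domain → cannot satisfy Principle A.
*Leila₂* c-commands the anaphor but is outside its binding domain → cannot satisfy Principle A.
*Yuki₃* c-commands the anaphor but is outside its binding domain → cannot satisfy Principle A.
*Ingrid₄* does not c-command the anaphor → cannot bind it.
*[Ingrid₄'s editor]₅* c-commands the anaphor within its binding domain → licit binder.
*Odette₆* c-commands the anaphor within its binding domain → licit binder.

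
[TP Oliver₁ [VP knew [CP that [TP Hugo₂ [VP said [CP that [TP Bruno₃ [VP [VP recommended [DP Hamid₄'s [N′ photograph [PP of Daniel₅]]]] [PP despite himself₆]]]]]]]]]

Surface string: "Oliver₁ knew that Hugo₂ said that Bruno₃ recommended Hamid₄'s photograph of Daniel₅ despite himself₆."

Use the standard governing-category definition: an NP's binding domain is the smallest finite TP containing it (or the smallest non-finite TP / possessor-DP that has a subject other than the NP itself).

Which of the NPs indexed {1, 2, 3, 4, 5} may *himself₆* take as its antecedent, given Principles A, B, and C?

*himself* is an anaphor, so Principle A applies: it must be bound in its binding domain.
Binding domain of *himself₆*: the embedded TP, whose subject is Bruno₃.
*Oliver₁* c-commands the anaphor but is outside its binding domain → cannot satisfy Principle A.
*Hugo₂* c-commands the anaphor but is outside its binding domain → cannot satisfy Principle A.
*Bruno₃* c-commands the anaphor within its binding domain → licit binder.
*Hamid₄* does not c-command the anaphor → cannot bind it.
*Daniel₅* does not c-command the anaphor → cannot bind it.

{3}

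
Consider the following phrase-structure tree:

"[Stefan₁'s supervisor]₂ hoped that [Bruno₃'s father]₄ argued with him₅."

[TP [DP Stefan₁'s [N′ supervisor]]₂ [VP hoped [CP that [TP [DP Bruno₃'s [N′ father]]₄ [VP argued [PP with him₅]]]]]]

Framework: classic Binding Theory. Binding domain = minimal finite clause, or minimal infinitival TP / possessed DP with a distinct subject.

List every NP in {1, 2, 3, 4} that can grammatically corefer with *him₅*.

*him* is a pronoun, so Principle B applies: it must be free in its binding domain.
Binding domain of *him₅*: the embedded TP, whose subject is [Bruno₃'s father]₄.
*Stefan₁* and the pronoun do not c-command one another → neither Principle B nor Principle C is at stake; coindexation permitted.
*[Stefan₁'s supervisor]₂* c-commands the pronoun but from outside its binding domain, and is not c-commanded by it → coindexation permitted.
*Bruno₃* and the pronoun do not c-command one another → neither Principle B nor Principle C is at stake; coindexation permitted.
*[Bruno₃'s father]₄* c-commands the pronoun within its binding domain → coindexation would violate Principle B.

{1, 2, 3}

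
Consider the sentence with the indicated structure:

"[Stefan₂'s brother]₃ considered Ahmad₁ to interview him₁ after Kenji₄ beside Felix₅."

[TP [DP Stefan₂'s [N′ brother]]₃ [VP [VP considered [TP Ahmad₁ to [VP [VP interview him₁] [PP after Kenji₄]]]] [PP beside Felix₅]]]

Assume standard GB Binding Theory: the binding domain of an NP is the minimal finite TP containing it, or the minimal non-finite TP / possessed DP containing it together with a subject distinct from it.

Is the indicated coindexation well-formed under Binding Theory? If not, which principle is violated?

Principle B

The two coindexed NPs are *Ahmad₁* and *him₁*.
*him₁* is a pronoun. Its binding domain is the embedded TP, whose subject is Ahmad₁.
*Ahmad₁* c-commands it within that domain and carries the same index.
The pronoun is locally bound → Principle B violation.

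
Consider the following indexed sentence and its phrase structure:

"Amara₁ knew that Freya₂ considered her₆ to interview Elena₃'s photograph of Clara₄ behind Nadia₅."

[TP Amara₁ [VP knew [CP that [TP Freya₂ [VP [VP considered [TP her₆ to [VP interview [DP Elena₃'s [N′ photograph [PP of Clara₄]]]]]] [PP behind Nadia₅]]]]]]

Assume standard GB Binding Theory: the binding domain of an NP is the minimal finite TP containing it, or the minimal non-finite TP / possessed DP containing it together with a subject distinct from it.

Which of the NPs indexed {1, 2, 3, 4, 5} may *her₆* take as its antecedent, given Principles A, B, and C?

*her* is a pronoun, so Principle B applies: it must be free in its binding domain.
Binding domain of *her₆*: the embedded TP, whose subject is Freya₂.
*Amara₁* c-commands the pronoun but from outside its binding domain, and is not c-commanded by it → coindexation permitted.
*Freya₂* c-commands the pronoun within its binding domain → coindexation would violate Principle B.
*Elena₃*: the pronoun c-commands this R-expression → coindexation would violate Principle C on *Elena₃*.
*Clara₄*: the pronoun c-commands this R-expression → coindexation would violate Principle C on *Clara₄*.
*Nadia₅* and the pronoun do not c-command one another → neither Principle B nor Principle C is at stake; coindexation permitted.

{1, 5}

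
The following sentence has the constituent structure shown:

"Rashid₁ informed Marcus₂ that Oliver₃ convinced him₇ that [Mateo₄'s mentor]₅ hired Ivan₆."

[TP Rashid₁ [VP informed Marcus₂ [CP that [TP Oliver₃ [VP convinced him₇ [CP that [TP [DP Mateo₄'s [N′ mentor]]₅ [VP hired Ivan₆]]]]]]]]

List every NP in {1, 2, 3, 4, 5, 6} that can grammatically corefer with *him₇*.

{1, 2}

*him* is a pronoun, so Principle B applies: it must be free in its binding domain.
Binding domain of *him₇*: the embedded TP, whose subject is Oliver₃.
*Rashid₁* c-commands the pronoun but from outside its binding domain, and is not c-commanded by it → coindexation permitted.
*Marcus₂* c-commands the pronoun but from outside its binding domain, and is not c-commanded by it → coindexation permitted.
*Oliver₃* c-commands the pronoun within its binding domain → coindexation would violate Principle B.
*Mateo₄*: the pronoun c-commands this R-expression → coindexation would violate Principle C on *Mateo₄*.
*[Mateo₄'s mentor]₅*: the pronoun c-commands this R-expression → coindexation would violate Principle C on *[Mateo₄'s mentor]₅*.
*Ivan₆*: the pronoun c-commands this R-expression → coindexation would violate Principle C on *Ivan₆*.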